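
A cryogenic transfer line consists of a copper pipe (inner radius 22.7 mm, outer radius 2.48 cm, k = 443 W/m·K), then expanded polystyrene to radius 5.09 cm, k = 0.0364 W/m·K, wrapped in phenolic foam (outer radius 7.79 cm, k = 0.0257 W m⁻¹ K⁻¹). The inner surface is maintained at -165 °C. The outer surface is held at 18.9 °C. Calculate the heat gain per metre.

Q' = 31.8 W/m

Series thermal resistances, inner to outer:
  R'_copper = ln(0.0248/0.0227)/(2πk) = 0.08848/(2π·443) = 3.179×10^-5 m·K/W
  R'_expanded polystyrene = ln(0.0509/0.0248)/(2πk) = 0.7190/(2π·0.0364) = 3.144 m·K/W
  R'_phenolic foam = ln(0.0779/0.0509)/(2πk) = 0.4256/(2π·0.0257) = 2.635 m·K/W
ΣR = 3.179×10^-5 + 3.144 + 2.635 = 5.779 m·K/W
Q' = ΔT/ΣR = (-165 °C − 18.9 °C)/5.779 = -31.8 W/m
(Negative Q' ⇒ heat flows inward; heat gain = 31.8 W/m.)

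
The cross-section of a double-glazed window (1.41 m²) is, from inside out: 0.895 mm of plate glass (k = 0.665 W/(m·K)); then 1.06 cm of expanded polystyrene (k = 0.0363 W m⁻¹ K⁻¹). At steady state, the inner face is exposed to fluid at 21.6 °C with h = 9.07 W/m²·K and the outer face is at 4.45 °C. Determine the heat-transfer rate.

Q = 59.9 W

Series thermal resistances, inner to outer:
  R_conv,in = 1/(hA) = 1/(9.07·1.41) = 0.07819 K/W
  R_plate glass = L/(kA) = 8.95×10^-4/(0.665·1.41) = 9.545×10^-4 K/W
  R_expanded polystyrene = L/(kA) = 0.0106/(0.0363·1.41) = 0.2071 K/W
ΣR = 0.07819 + 9.545×10^-4 + 0.2071 = 0.2862 K/W
Q = ΔT/ΣR = (21.6 °C − 4.45 °C)/0.2862 = 59.9 W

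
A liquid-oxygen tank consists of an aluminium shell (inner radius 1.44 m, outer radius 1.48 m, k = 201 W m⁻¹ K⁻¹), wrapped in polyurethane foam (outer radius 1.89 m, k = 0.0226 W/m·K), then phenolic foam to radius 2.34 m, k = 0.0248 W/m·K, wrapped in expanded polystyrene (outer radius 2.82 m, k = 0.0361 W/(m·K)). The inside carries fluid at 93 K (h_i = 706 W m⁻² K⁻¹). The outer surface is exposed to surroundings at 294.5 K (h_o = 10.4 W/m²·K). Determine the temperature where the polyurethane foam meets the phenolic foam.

T = 196.6 K

Series thermal resistances, inner to outer:
  R_conv,in = 1/(4πr²h) = 1/(4π·1.44²·706) = 5.436×10^-5 K/W
  R_aluminium = (1/1.44 − 1/1.48)/(4πk) = 0.01877/(4π·201) = 7.431×10^-6 K/W
  R_polyurethane foam = (1/1.48 − 1/1.89)/(4πk) = 0.1466/(4π·0.0226) = 0.5161 K/W
  R_phenolic foam = (1/1.89 − 1/2.34)/(4πk) = 0.1018/(4π·0.0248) = 0.3265 K/W
  R_expanded polystyrene = (1/2.34 − 1/2.82)/(4πk) = 0.07274/(4π·0.0361) = 0.1603 K/W
  R_conv,out = 1/(4πr²h) = 1/(4π·2.82²·10.4) = 9.622×10^-4 K/W
ΣR = 5.436×10^-5 + 7.431×10^-6 + 0.5161 + 0.3265 + 0.1603 + 9.622×10^-4 = 1.004 K/W
Q = ΔT/ΣR = (93 K − 294.5 K)/1.004 = -200.7 W
From the inner boundary to the polyurethane foam/phenolic foam interface, ΣR_partial = 0.5162 K/W.
T_interface = T_in − Q·ΣR_partial = 93 K − (-200.7)(0.5162) = 196.6 K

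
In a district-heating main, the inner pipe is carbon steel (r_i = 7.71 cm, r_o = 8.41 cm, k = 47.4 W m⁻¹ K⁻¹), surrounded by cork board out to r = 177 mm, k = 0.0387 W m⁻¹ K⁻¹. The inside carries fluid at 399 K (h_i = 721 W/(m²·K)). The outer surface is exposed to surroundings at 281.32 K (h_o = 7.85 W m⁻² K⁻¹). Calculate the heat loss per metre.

Resistance network (inner→outer):
  R'_conv,in = 1/(2πr h) = 1/(2π·0.0771·721) = 0.002863 m·K/W
  R'_carbon steel = ln(0.0841/0.0771)/(2πk) = 0.08690/(2π·47.4) = 2.918×10^-4 m·K/W
  R'_cork board = ln(0.177/0.0841)/(2πk) = 0.7441/(2π·0.0387) = 3.060 m·K/W
  R'_conv,out = 1/(2πr h) = 1/(2π·0.177·7.85) = 0.1145 m·K/W
ΣR = 0.002863 + 2.918×10^-4 + 3.060 + 0.1145 = 3.178 m·K/W
Q' = ΔT/ΣR = (399 K − 281.32 K)/3.178 = 37.0 W/m

Q' = 37.0 W/m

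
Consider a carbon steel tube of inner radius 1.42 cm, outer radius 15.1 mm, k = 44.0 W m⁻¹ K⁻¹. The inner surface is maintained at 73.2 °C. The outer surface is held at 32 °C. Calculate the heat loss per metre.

Q' = 185 kW/m

Q' = 2πk·ΔT/ln(r₂/r₁) = 2π × 44.0 × 41.2 / ln(0.0151/0.0142) = 1.85×10^5 W/m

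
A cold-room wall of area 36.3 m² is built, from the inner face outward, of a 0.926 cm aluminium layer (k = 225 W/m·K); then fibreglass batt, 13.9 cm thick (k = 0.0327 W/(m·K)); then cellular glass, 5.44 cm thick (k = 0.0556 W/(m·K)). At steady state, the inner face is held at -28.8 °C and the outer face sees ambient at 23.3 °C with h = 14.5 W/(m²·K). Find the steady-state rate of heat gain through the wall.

Q = 357 W

Series thermal resistances, inner to outer:
  R_aluminium = L/(kA) = 0.00926/(225·36.3) = 1.134×10^-6 K/W
  R_fibreglass batt = L/(kA) = 0.139/(0.0327·36.3) = 0.1171 K/W
  R_cellular glass = L/(kA) = 0.0544/(0.0556·36.3) = 0.02695 K/W
  R_conv,out = 1/(hA) = 1/(14.5·36.3) = 0.001900 K/W
ΣR = 1.134×10^-6 + 0.1171 + 0.02695 + 0.001900 = 0.1460 K/W
Q = ΔT/ΣR = (-28.8 °C − 23.3 °C)/0.1460 = -357 W
(Negative Q ⇒ heat flows inward; heat gain = 357 W.)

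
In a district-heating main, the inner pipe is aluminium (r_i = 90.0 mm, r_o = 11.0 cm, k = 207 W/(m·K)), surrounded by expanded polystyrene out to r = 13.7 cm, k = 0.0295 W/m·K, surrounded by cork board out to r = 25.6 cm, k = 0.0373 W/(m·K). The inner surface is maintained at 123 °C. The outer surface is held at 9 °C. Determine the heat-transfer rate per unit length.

Treat each layer as a resistance in series:
  R'_aluminium = ln(0.110/0.0900)/(2πk) = 0.2007/(2π·207) = 1.543×10^-4 m·K/W
  R'_expanded polystyrene = ln(0.137/0.110)/(2πk) = 0.2195/(2π·0.0295) = 1.184 m·K/W
  R'_cork board = ln(0.256/0.137)/(2πk) = 0.6252/(2π·0.0373) = 2.668 m·K/W
ΣR = 1.543×10^-4 + 1.184 + 2.668 = 3.852 m·K/W
Q' = ΔT/ΣR = (123 °C − 9 °C)/3.852 = 29.6 W/m

Q' = 29.6 W/m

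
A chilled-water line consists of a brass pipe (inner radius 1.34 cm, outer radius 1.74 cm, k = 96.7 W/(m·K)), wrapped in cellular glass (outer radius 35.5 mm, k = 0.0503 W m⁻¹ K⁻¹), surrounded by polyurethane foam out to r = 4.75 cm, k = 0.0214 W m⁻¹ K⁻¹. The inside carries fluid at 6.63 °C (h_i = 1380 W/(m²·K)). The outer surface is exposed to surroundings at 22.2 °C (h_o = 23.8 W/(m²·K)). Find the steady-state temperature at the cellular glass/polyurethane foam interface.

T = 14.3 °C

Series thermal resistances, inner to outer:
  R'_conv,in = 1/(2πr h) = 1/(2π·0.0134·1380) = 0.008607 m·K/W
  R'_brass = ln(0.0174/0.0134)/(2πk) = 0.2612/(2π·96.7) = 4.299×10^-4 m·K/W
  R'_cellular glass = ln(0.0355/0.0174)/(2πk) = 0.7131/(2π·0.0503) = 2.256 m·K/W
  R'_polyurethane foam = ln(0.0475/0.0355)/(2πk) = 0.2912/(2π·0.0214) = 2.166 m·K/W
  R'_conv,out = 1/(2πr h) = 1/(2π·0.0475·23.8) = 0.1408 m·K/W
ΣR = 0.008607 + 4.299×10^-4 + 2.256 + 2.166 + 0.1408 = 4.572 m·K/W
Q' = ΔT/ΣR = (6.63 °C − 22.2 °C)/4.572 = -3.406 W/m
From the inner boundary to the cellular glass/polyurethane foam interface, ΣR_partial = 2.265 m·K/W.
T_interface = T_in − Q'·ΣR_partial = 6.63 °C − (-3.406)(2.265) = 14.3 °C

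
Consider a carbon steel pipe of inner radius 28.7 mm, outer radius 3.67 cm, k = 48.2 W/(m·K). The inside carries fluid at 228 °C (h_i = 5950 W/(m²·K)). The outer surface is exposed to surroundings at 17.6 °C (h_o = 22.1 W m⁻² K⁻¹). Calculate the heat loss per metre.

Q' = 1060 W/m

Series thermal resistances, inner to outer:
  R'_conv,in = 1/(2πr h) = 1/(2π·0.0287·5950) = 9.320×10^-4 m·K/W
  R'_carbon steel = ln(0.0367/0.0287)/(2πk) = 0.2459/(2π·48.2) = 8.119×10^-4 m·K/W
  R'_conv,out = 1/(2πr h) = 1/(2π·0.0367·22.1) = 0.1962 m·K/W
ΣR = 9.320×10^-4 + 8.119×10^-4 + 0.1962 = 0.1979 m·K/W
Q' = ΔT/ΣR = (228 °C − 17.6 °C)/0.1979 = 1060 W/m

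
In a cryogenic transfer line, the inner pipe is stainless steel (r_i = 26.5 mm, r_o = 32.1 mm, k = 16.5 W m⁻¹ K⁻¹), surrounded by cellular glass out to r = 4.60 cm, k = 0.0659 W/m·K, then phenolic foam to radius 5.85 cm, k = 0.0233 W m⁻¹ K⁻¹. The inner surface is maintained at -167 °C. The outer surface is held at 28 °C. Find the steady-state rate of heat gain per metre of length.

Q' = 77.6 W/m

Resistance network (inner→outer):
  R'_stainless steel = ln(0.0321/0.0265)/(2πk) = 0.1917/(2π·16.5) = 0.001849 m·K/W
  R'_cellular glass = ln(0.0460/0.0321)/(2πk) = 0.3598/(2π·0.0659) = 0.8689 m·K/W
  R'_phenolic foam = ln(0.0585/0.0460)/(2πk) = 0.2404/(2π·0.0233) = 1.642 m·K/W
ΣR = 0.001849 + 0.8689 + 1.642 = 2.513 m·K/W
Q' = ΔT/ΣR = (-167 °C − 28 °C)/2.513 = -77.6 W/m
(Negative Q' ⇒ heat flows inward; heat gain = 77.6 W/m.)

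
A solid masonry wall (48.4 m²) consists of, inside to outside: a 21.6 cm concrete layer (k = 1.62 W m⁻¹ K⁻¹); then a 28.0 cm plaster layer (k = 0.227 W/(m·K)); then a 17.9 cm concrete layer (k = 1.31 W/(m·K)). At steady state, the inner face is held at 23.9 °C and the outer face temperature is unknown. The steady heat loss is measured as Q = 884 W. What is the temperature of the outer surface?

Sum the resistances:
  R_concrete = L/(kA) = 0.216/(1.62·48.4) = 0.002755 K/W
  R_plaster = L/(kA) = 0.280/(0.227·48.4) = 0.02549 K/W
  R_concrete = L/(kA) = 0.179/(1.31·48.4) = 0.002823 K/W
ΣR = 0.03106 K/W
ΔT = Q·ΣR = 884 × 0.03106 = 27.46 K
Heat flows outward, so T_out = T_in − ΔT = 23.9 − 27.46 = -3.56 °C

T_out = -3.56 °C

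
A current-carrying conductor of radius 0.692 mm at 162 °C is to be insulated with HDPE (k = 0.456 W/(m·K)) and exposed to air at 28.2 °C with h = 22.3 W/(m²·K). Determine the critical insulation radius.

r_cr = 2.04 cm

For a cylinder, r_cr = k_ins/h = 0.456/22.3 = 0.0204 m = 2.04 cm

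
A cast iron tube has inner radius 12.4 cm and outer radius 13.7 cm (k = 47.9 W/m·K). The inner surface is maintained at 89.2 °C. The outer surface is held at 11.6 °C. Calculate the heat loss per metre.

Q' = 234 kW/m

Q' = 2πk·ΔT/ln(r₂/r₁) = 2π × 47.9 × 77.6 / ln(0.137/0.124) = 2.34×10^5 W/m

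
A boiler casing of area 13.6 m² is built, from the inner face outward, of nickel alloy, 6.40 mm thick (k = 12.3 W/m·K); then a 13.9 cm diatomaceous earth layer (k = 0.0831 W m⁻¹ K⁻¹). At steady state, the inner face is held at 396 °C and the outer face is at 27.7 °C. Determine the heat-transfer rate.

Q = 2990 W

Treat each layer as a resistance in series:
  R_nickel alloy = L/(kA) = 0.00640/(12.3·13.6) = 3.826×10^-5 K/W
  R_diatomaceous earth = L/(kA) = 0.139/(0.0831·13.6) = 0.1230 K/W
ΣR = 3.826×10^-5 + 0.1230 = 0.1230 K/W
Q = ΔT/ΣR = (396 °C − 27.7 °C)/0.1230 = 2990 W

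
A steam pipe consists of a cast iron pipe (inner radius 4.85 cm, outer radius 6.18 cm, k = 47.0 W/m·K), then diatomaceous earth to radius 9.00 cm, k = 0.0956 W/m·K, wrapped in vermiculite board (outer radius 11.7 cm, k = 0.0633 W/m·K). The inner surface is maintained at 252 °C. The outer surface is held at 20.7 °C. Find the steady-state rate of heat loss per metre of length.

Treat each layer as a resistance in series:
  R'_cast iron = ln(0.0618/0.0485)/(2πk) = 0.2423/(2π·47.0) = 8.206×10^-4 m·K/W
  R'_diatomaceous earth = ln(0.0900/0.0618)/(2πk) = 0.3759/(2π·0.0956) = 0.6258 m·K/W
  R'_vermiculite board = ln(0.117/0.0900)/(2πk) = 0.2624/(2π·0.0633) = 0.6597 m·K/W
ΣR = 8.206×10^-4 + 0.6258 + 0.6597 = 1.286 m·K/W
Q' = ΔT/ΣR = (252 °C − 20.7 °C)/1.286 = 180 W/m

Q' = 180 W/m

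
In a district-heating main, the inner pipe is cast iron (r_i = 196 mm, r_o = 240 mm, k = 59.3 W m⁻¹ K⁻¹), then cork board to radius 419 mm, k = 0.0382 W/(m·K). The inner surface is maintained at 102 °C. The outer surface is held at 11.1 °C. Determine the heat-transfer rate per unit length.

Q' = 39.1 W/m

Treat each layer as a resistance in series:
  R'_cast iron = ln(0.240/0.196)/(2πk) = 0.2025/(2π·59.3) = 5.436×10^-4 m·K/W
  R'_cork board = ln(0.419/0.240)/(2πk) = 0.5572/(2π·0.0382) = 2.322 m·K/W
ΣR = 5.436×10^-4 + 2.322 = 2.323 m·K/W
Q' = ΔT/ΣR = (102 °C − 11.1 °C)/2.323 = 39.1 W/m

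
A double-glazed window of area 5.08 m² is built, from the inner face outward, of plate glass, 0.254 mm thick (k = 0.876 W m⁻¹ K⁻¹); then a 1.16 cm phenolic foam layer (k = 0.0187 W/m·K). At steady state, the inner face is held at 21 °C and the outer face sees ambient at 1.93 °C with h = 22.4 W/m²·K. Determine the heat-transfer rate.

Q = 146 W

Series thermal resistances, inner to outer:
  R_plate glass = L/(kA) = 2.54×10^-4/(0.876·5.08) = 5.708×10^-5 K/W
  R_phenolic foam = L/(kA) = 0.0116/(0.0187·5.08) = 0.1221 K/W
  R_conv,out = 1/(hA) = 1/(22.4·5.08) = 0.008788 K/W
ΣR = 5.708×10^-5 + 0.1221 + 0.008788 = 0.1309 K/W
Q = ΔT/ΣR = (21 °C − 1.93 °C)/0.1309 = 146 W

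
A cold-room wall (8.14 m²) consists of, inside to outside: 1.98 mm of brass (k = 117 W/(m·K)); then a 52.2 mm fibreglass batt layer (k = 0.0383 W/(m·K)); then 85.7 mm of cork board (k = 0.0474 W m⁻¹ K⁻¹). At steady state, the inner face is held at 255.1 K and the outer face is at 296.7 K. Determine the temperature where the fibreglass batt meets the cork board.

Resistance network (inner→outer):
  R_brass = L/(kA) = 0.00198/(117·8.14) = 2.079×10^-6 K/W
  R_fibreglass batt = L/(kA) = 0.0522/(0.0383·8.14) = 0.1674 K/W
  R_cork board = L/(kA) = 0.0857/(0.0474·8.14) = 0.2221 K/W
ΣR = 2.079×10^-6 + 0.1674 + 0.2221 = 0.3895 K/W
Q = ΔT/ΣR = (255.1 K − 296.7 K)/0.3895 = -106.8 W
From the inner boundary to the fibreglass batt/cork board interface, ΣR_partial = 0.1674 K/W.
T_interface = T_in − Q·ΣR_partial = 255.1 K − (-106.8)(0.1674) = 272.98 K

T = 272.98 K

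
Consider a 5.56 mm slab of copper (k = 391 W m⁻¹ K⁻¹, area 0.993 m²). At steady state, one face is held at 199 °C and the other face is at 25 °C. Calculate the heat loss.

Q = kA·ΔT/L = 391 × 0.993 × |199 °C − 25 °C| / 0.00556 = 1.22×10^7 W

Q = 1.22×10^7 W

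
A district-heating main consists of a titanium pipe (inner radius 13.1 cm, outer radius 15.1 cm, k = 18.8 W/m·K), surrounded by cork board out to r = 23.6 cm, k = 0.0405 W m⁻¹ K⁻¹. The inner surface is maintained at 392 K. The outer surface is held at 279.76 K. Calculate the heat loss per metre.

Treat each layer as a resistance in series:
  R'_titanium = ln(0.151/0.131)/(2πk) = 0.1421/(2π·18.8) = 0.001203 m·K/W
  R'_cork board = ln(0.236/0.151)/(2πk) = 0.4466/(2π·0.0405) = 1.755 m·K/W
ΣR = 0.001203 + 1.755 = 1.756 m·K/W
Q' = ΔT/ΣR = (392 K − 279.76 K)/1.756 = 63.9 W/m

Q' = 63.9 W/m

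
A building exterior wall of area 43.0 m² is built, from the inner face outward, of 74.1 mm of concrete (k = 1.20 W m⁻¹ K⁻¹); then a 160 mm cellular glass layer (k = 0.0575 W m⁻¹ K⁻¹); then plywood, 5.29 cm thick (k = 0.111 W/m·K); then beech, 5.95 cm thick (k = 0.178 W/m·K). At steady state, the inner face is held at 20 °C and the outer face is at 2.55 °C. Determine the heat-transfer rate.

Series thermal resistances, inner to outer:
  R_concrete = L/(kA) = 0.0741/(1.20·43.0) = 0.001436 K/W
  R_cellular glass = L/(kA) = 0.160/(0.0575·43.0) = 0.06471 K/W
  R_plywood = L/(kA) = 0.0529/(0.111·43.0) = 0.01108 K/W
  R_beech = L/(kA) = 0.0595/(0.178·43.0) = 0.007774 K/W
ΣR = 0.001436 + 0.06471 + 0.01108 + 0.007774 = 0.08500 K/W
Q = ΔT/ΣR = (20 °C − 2.55 °C)/0.08500 = 205 W

Q = 205 W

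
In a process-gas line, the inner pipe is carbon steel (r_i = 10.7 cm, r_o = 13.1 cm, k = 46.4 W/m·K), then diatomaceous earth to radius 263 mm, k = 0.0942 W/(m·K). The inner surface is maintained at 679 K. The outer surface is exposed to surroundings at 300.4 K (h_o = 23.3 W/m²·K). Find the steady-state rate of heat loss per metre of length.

Q' = 314 W/m

Resistance network (inner→outer):
  R'_carbon steel = ln(0.131/0.107)/(2πk) = 0.2024/(2π·46.4) = 6.941×10^-4 m·K/W
  R'_diatomaceous earth = ln(0.263/0.131)/(2πk) = 0.6970/(2π·0.0942) = 1.178 m·K/W
  R'_conv,out = 1/(2πr h) = 1/(2π·0.263·23.3) = 0.02597 m·K/W
ΣR = 6.941×10^-4 + 1.178 + 0.02597 = 1.205 m·K/W
Q' = ΔT/ΣR = (679 K − 300.4 K)/1.205 = 314 W/m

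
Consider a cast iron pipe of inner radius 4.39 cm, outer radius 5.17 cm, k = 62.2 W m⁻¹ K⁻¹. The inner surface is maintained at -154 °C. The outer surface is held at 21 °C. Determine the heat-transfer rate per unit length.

Q' = 2πk·ΔT/ln(r₂/r₁) = 2π × 62.2 × 175 / ln(0.0517/0.0439) = 4.18×10^5 W/m

Q' = 418 kW/m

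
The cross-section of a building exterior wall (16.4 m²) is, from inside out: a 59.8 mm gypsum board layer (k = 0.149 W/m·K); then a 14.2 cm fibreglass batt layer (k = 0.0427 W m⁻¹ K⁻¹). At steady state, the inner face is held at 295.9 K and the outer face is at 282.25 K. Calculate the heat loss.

Q = 60.1 W

Series thermal resistances, inner to outer:
  R_gypsum board = L/(kA) = 0.0598/(0.149·16.4) = 0.02447 K/W
  R_fibreglass batt = L/(kA) = 0.142/(0.0427·16.4) = 0.2028 K/W
ΣR = 0.02447 + 0.2028 = 0.2273 K/W
Q = ΔT/ΣR = (295.9 K − 282.25 K)/0.2273 = 60.1 W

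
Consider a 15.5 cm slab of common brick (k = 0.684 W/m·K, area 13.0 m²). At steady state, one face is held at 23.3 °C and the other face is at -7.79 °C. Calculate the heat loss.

Q = 1780 W

Q = kA·ΔT/L = 0.684 × 13.0 × |23.3 °C − -7.79 °C| / 0.155 = 1780 W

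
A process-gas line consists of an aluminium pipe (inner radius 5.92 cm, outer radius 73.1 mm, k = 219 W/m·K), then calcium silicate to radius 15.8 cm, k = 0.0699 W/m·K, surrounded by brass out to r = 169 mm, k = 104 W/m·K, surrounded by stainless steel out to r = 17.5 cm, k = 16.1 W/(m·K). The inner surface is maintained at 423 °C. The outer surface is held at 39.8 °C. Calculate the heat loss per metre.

Resistance network (inner→outer):
  R'_aluminium = ln(0.0731/0.0592)/(2πk) = 0.2109/(2π·219) = 1.533×10^-4 m·K/W
  R'_calcium silicate = ln(0.158/0.0731)/(2πk) = 0.7708/(2π·0.0699) = 1.755 m·K/W
  R'_brass = ln(0.169/0.158)/(2πk) = 0.06730/(2π·104) = 1.030×10^-4 m·K/W
  R'_stainless steel = ln(0.175/0.169)/(2πk) = 0.03489/(2π·16.1) = 3.449×10^-4 m·K/W
ΣR = 1.533×10^-4 + 1.755 + 1.030×10^-4 + 3.449×10^-4 = 1.756 m·K/W
Q' = ΔT/ΣR = (423 °C − 39.8 °C)/1.756 = 218 W/m

Q' = 218 W/m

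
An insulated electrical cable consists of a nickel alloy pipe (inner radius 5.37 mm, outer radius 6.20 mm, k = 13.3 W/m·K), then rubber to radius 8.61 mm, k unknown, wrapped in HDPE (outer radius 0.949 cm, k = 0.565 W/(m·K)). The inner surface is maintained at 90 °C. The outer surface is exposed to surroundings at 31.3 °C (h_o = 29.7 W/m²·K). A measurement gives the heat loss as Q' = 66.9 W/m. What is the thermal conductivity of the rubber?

ΣR = ΔT/Q' = |90 − 31.3|/66.9 = 0.8774 m·K/W
Known resistances:
  R'_nickel alloy = ln(0.00620/0.00537)/(2πk) = 0.1437/(2π·13.3) = 0.001720 m·K/W
  R'_HDPE = ln(0.00949/0.00861)/(2πk) = 0.09731/(2π·0.565) = 0.02741 m·K/W
  R'_conv,out = 1/(2πr h) = 1/(2π·0.00949·29.7) = 0.5647 m·K/W
R_rubber = ΣR − ΣR_known = 0.8774 − 0.5938 = 0.2836 m·K/W
ln(r₂/r₁)/(2πk) = 0.2836 ⇒ k = 0.3284/(2π·0.2836) = 0.184 W/m·K

k = 0.184 W/m·K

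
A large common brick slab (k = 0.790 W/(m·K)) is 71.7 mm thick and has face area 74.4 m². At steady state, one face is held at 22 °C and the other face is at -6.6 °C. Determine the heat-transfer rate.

Q = 23400 W

Q = kA·ΔT/L = 0.790 × 74.4 × |22 °C − -6.6 °C| / 0.0717 = 23400 W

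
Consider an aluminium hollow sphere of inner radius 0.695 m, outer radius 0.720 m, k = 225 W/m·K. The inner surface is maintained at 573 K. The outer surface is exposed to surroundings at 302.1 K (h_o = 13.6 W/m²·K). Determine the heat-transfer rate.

Resistance network (inner→outer):
  R_aluminium = (1/0.695 − 1/0.720)/(4πk) = 0.04996/(4π·225) = 1.767×10^-5 K/W
  R_conv,out = 1/(4πr²h) = 1/(4π·0.720²·13.6) = 0.01129 K/W
ΣR = 1.767×10^-5 + 0.01129 = 0.01131 K/W
Q = ΔT/ΣR = (573 K − 302.1 K)/0.01131 = 24000 W

Q = 24.0 kW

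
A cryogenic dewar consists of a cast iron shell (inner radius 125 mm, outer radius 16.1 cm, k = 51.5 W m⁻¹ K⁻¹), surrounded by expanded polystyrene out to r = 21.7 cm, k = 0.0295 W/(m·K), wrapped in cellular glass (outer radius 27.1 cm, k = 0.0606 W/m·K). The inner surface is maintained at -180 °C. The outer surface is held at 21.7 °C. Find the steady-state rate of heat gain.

Q = 36.5 W

Series thermal resistances, inner to outer:
  R_cast iron = (1/0.125 − 1/0.161)/(4πk) = 1.789/(4π·51.5) = 0.002764 K/W
  R_expanded polystyrene = (1/0.161 − 1/0.217)/(4πk) = 1.603/(4π·0.0295) = 4.324 K/W
  R_cellular glass = (1/0.217 − 1/0.271)/(4πk) = 0.9183/(4π·0.0606) = 1.206 K/W
ΣR = 0.002764 + 4.324 + 1.206 = 5.533 K/W
Q = ΔT/ΣR = (-180 °C − 21.7 °C)/5.533 = -36.5 W
(Negative Q ⇒ heat flows inward; heat gain = 36.5 W.)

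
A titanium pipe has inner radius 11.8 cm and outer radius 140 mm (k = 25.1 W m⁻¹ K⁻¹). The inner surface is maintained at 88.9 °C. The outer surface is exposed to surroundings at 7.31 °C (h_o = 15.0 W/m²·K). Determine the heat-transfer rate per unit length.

Series thermal resistances, inner to outer:
  R'_titanium = ln(0.140/0.118)/(2πk) = 0.1710/(2π·25.1) = 0.001084 m·K/W
  R'_conv,out = 1/(2πr h) = 1/(2π·0.140·15.0) = 0.07579 m·K/W
ΣR = 0.001084 + 0.07579 = 0.07687 m·K/W
Q' = ΔT/ΣR = (88.9 °C − 7.31 °C)/0.07687 = 1060 W/m

Q' = 1060 W/m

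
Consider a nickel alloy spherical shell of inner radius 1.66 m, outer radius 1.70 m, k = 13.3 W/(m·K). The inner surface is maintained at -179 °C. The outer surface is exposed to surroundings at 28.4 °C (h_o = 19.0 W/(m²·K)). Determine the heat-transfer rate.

Q = 135 kW

Resistance network (inner→outer):
  R_nickel alloy = (1/1.66 − 1/1.70)/(4πk) = 0.01417/(4π·13.3) = 8.481×10^-5 K/W
  R_conv,out = 1/(4πr²h) = 1/(4π·1.70²·19.0) = 0.001449 K/W
ΣR = 8.481×10^-5 + 0.001449 = 0.001534 K/W
Q = ΔT/ΣR = (-179 °C − 28.4 °C)/0.001534 = -1.35×10^5 W
(Negative Q ⇒ heat flows inward; heat gain = 1.35×10^5 W.)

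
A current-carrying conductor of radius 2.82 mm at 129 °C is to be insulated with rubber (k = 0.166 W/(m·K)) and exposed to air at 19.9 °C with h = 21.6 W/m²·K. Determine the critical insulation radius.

For a cylinder, r_cr = k_ins/h = 0.166/21.6 = 0.00769 m = 0.769 cm

r_cr = 0.769 cm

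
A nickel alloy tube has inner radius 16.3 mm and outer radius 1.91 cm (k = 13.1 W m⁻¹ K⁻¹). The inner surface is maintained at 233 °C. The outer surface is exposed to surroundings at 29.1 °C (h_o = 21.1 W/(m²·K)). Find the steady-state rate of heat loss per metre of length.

Q' = 514 W/m

Series thermal resistances, inner to outer:
  R'_nickel alloy = ln(0.0191/0.0163)/(2πk) = 0.1585/(2π·13.1) = 0.001926 m·K/W
  R'_conv,out = 1/(2πr h) = 1/(2π·0.0191·21.1) = 0.3949 m·K/W
ΣR = 0.001926 + 0.3949 = 0.3968 m·K/W
Q' = ΔT/ΣR = (233 °C − 29.1 °C)/0.3968 = 514 W/m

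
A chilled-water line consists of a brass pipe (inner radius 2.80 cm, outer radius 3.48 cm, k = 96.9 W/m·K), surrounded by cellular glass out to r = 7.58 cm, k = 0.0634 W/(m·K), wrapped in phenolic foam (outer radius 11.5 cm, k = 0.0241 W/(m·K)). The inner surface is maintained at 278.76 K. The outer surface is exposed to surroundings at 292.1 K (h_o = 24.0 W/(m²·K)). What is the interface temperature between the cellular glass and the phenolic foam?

Series thermal resistances, inner to outer:
  R'_brass = ln(0.0348/0.0280)/(2πk) = 0.2174/(2π·96.9) = 3.571×10^-4 m·K/W
  R'_cellular glass = ln(0.0758/0.0348)/(2πk) = 0.7785/(2π·0.0634) = 1.954 m·K/W
  R'_phenolic foam = ln(0.115/0.0758)/(2πk) = 0.4168/(2π·0.0241) = 2.753 m·K/W
  R'_conv,out = 1/(2πr h) = 1/(2π·0.115·24.0) = 0.05766 m·K/W
ΣR = 3.571×10^-4 + 1.954 + 2.753 + 0.05766 = 4.765 m·K/W
Q' = ΔT/ΣR = (278.76 K − 292.1 K)/4.765 = -2.800 W/m
From the inner boundary to the cellular glass/phenolic foam interface, ΣR_partial = 1.954 m·K/W.
T_interface = T_in − Q'·ΣR_partial = 278.76 K − (-2.800)(1.954) = 284.2 K

T = 284.2 K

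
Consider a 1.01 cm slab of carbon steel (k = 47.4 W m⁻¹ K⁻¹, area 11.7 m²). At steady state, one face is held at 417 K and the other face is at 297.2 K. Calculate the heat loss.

Q = 6580 kW

Q = kA·ΔT/L = 47.4 × 11.7 × |417 K − 297.2 K| / 0.0101 = 6.58×10^6 W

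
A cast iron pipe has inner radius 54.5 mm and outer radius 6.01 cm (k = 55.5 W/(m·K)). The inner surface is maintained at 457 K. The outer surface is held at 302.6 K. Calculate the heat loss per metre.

Q' = 550 kW/m

Q' = 2πk·ΔT/ln(r₂/r₁) = 2π × 55.5 × 154.4 / ln(0.0601/0.0545) = 5.50×10^5 W/m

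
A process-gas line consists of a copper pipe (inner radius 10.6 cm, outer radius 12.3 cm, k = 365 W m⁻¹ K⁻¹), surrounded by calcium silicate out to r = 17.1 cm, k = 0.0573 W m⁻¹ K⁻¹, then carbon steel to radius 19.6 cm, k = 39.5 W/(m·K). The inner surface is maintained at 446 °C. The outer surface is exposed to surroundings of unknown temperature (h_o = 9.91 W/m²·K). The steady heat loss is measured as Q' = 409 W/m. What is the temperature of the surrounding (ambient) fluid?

Sum the resistances:
  R'_copper = ln(0.123/0.106)/(2πk) = 0.1487/(2π·365) = 6.486×10^-5 m·K/W
  R'_calcium silicate = ln(0.171/0.123)/(2πk) = 0.3295/(2π·0.0573) = 0.9152 m·K/W
  R'_carbon steel = ln(0.196/0.171)/(2πk) = 0.1365/(2π·39.5) = 5.498×10^-4 m·K/W
  R'_conv,out = 1/(2πr h) = 1/(2π·0.196·9.91) = 0.08194 m·K/W
ΣR = 0.9977 m·K/W
ΔT = Q'·ΣR = 409 × 0.9977 = 408.1 K
Heat flows outward, so T_out = T_in − ΔT = 446 − 408.1 = 37.9 °C

T_out = 37.9 °C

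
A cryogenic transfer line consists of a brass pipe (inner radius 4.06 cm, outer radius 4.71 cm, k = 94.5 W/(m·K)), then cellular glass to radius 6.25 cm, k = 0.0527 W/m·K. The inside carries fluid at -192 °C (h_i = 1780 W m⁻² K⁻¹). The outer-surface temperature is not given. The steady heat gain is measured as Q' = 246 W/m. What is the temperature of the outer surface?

Sum the resistances:
  R'_conv,in = 1/(2πr h) = 1/(2π·0.0406·1780) = 0.002202 m·K/W
  R'_brass = ln(0.0471/0.0406)/(2πk) = 0.1485/(2π·94.5) = 2.501×10^-4 m·K/W
  R'_cellular glass = ln(0.0625/0.0471)/(2πk) = 0.2829/(2π·0.0527) = 0.8543 m·K/W
ΣR = 0.8568 m·K/W
ΔT = Q'·ΣR = 246 × 0.8568 = 210.8 K
Heat flows inward, so T_out = T_in + ΔT = -192 + 210.8 = 18.8 °C

T_out = 18.8 °C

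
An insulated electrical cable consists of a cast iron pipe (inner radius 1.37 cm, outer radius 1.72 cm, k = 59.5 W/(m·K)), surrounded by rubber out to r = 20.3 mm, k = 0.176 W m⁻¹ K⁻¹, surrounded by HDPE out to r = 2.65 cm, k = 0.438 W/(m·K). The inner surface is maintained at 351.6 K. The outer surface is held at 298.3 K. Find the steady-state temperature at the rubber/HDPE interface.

Resistance network (inner→outer):
  R'_cast iron = ln(0.0172/0.0137)/(2πk) = 0.2275/(2π·59.5) = 6.086×10^-4 m·K/W
  R'_rubber = ln(0.0203/0.0172)/(2πk) = 0.1657/(2π·0.176) = 0.1499 m·K/W
  R'_HDPE = ln(0.0265/0.0203)/(2πk) = 0.2665/(2π·0.438) = 0.09685 m·K/W
ΣR = 6.086×10^-4 + 0.1499 + 0.09685 = 0.2474 m·K/W
Q' = ΔT/ΣR = (351.6 K − 298.3 K)/0.2474 = 215.4 W/m
From the inner boundary to the rubber/HDPE interface, ΣR_partial = 0.1505 m·K/W.
T_interface = T_in − Q'·ΣR_partial = 351.6 K − (215.4)(0.1505) = 319.2 K

T = 319.2 K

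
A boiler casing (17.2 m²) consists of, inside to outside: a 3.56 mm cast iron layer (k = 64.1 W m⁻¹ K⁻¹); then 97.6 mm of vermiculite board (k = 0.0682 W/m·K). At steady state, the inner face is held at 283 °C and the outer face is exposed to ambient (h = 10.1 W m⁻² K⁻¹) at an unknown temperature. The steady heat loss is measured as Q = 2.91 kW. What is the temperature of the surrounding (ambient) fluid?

T_out = 24.1 °C

Series resistances:
  R_cast iron = L/(kA) = 0.00356/(64.1·17.2) = 3.229×10^-6 K/W
  R_vermiculite board = L/(kA) = 0.0976/(0.0682·17.2) = 0.08320 K/W
  R_conv,out = 1/(hA) = 1/(10.1·17.2) = 0.005756 K/W
ΣR = 0.08896 K/W
ΔT = Q·ΣR = 2910 × 0.08896 = 258.9 K
Heat flows outward, so T_out = T_in − ΔT = 283 − 258.9 = 24.1 °C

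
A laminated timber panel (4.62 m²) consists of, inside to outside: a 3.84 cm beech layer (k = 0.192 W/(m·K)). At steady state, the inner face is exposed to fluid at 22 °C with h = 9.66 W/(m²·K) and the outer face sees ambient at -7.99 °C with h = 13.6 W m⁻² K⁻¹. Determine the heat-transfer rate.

Resistance network (inner→outer):
  R_conv,in = 1/(hA) = 1/(9.66·4.62) = 0.02241 K/W
  R_beech = L/(kA) = 0.0384/(0.192·4.62) = 0.04329 K/W
  R_conv,out = 1/(hA) = 1/(13.6·4.62) = 0.01592 K/W
ΣR = 0.02241 + 0.04329 + 0.01592 = 0.08162 K/W
Q = ΔT/ΣR = (22 °C − -7.99 °C)/0.08162 = 367 W

Q = 367 W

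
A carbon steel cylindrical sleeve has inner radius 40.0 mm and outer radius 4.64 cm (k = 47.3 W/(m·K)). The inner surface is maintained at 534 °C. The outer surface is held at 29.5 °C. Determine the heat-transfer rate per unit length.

Q' = 1.01×10^6 W/m

Q' = 2πk·ΔT/ln(r₂/r₁) = 2π × 47.3 × 504.5 / ln(0.0464/0.0400) = 1.01×10^6 W/m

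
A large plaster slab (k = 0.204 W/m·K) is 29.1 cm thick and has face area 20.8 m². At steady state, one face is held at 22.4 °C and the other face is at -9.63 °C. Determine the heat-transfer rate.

Q = 467 W

Q = kA·ΔT/L = 0.204 × 20.8 × |22.4 °C − -9.63 °C| / 0.291 = 467 W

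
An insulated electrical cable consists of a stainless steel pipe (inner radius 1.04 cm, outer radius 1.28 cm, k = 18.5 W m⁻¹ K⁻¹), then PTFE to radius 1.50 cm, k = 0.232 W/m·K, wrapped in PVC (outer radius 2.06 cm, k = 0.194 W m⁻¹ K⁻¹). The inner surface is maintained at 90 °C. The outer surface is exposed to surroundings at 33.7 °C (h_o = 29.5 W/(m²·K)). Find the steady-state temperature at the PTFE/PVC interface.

T = 80.2 °C

Treat each layer as a resistance in series:
  R'_stainless steel = ln(0.0128/0.0104)/(2πk) = 0.2076/(2π·18.5) = 0.001786 m·K/W
  R'_PTFE = ln(0.0150/0.0128)/(2πk) = 0.1586/(2π·0.232) = 0.1088 m·K/W
  R'_PVC = ln(0.0206/0.0150)/(2πk) = 0.3172/(2π·0.194) = 0.2603 m·K/W
  R'_conv,out = 1/(2πr h) = 1/(2π·0.0206·29.5) = 0.2619 m·K/W
ΣR = 0.001786 + 0.1088 + 0.2603 + 0.2619 = 0.6328 m·K/W
Q' = ΔT/ΣR = (90 °C − 33.7 °C)/0.6328 = 88.97 W/m
From the inner boundary to the PTFE/PVC interface, ΣR_partial = 0.1106 m·K/W.
T_interface = T_in − Q'·ΣR_partial = 90 °C − (88.97)(0.1106) = 80.2 °C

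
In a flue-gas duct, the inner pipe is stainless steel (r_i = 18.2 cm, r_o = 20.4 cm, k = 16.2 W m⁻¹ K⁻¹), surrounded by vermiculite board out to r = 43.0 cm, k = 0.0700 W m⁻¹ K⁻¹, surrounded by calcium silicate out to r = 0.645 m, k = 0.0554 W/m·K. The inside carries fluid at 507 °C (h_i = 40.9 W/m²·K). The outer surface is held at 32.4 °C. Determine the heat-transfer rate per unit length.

Treat each layer as a resistance in series:
  R'_conv,in = 1/(2πr h) = 1/(2π·0.182·40.9) = 0.02138 m·K/W
  R'_stainless steel = ln(0.204/0.182)/(2πk) = 0.1141/(2π·16.2) = 0.001121 m·K/W
  R'_vermiculite board = ln(0.430/0.204)/(2πk) = 0.7457/(2π·0.0700) = 1.695 m·K/W
  R'_calcium silicate = ln(0.645/0.430)/(2πk) = 0.4055/(2π·0.0554) = 1.165 m·K/W
ΣR = 0.02138 + 0.001121 + 1.695 + 1.165 = 2.883 m·K/W
Q' = ΔT/ΣR = (507 °C − 32.4 °C)/2.883 = 165 W/m

Q' = 165 W/m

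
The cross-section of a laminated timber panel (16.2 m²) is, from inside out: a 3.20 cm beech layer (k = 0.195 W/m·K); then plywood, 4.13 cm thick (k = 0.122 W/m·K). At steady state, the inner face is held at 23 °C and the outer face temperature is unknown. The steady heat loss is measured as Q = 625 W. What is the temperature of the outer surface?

Sum the resistances:
  R_beech = L/(kA) = 0.0320/(0.195·16.2) = 0.01013 K/W
  R_plywood = L/(kA) = 0.0413/(0.122·16.2) = 0.02090 K/W
ΣR = 0.03103 K/W
ΔT = Q·ΣR = 625 × 0.03103 = 19.39 K
Heat flows outward, so T_out = T_in − ΔT = 23 − 19.39 = 3.61 °C

T_out = 3.61 °C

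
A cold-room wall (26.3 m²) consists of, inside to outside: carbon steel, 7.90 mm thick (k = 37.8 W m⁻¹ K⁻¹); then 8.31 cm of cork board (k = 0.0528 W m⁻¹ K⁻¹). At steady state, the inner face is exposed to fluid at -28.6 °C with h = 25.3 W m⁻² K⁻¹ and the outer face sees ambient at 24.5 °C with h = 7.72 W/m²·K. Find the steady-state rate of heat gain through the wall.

Series thermal resistances, inner to outer:
  R_conv,in = 1/(hA) = 1/(25.3·26.3) = 0.001503 K/W
  R_carbon steel = L/(kA) = 0.00790/(37.8·26.3) = 7.947×10^-6 K/W
  R_cork board = L/(kA) = 0.0831/(0.0528·26.3) = 0.05984 K/W
  R_conv,out = 1/(hA) = 1/(7.72·26.3) = 0.004925 K/W
ΣR = 0.001503 + 7.947×10^-6 + 0.05984 + 0.004925 = 0.06628 K/W
Q = ΔT/ΣR = (-28.6 °C − 24.5 °C)/0.06628 = -801 W
(Negative Q ⇒ heat flows inward; heat gain = 801 W.)

Q = 801 W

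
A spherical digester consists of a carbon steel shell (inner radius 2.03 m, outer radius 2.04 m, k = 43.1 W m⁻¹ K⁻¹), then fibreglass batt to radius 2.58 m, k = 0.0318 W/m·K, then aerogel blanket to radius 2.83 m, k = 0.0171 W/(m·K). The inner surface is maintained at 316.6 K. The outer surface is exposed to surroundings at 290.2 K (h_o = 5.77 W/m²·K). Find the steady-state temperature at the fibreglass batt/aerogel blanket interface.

T = 300.4 K

Treat each layer as a resistance in series:
  R_carbon steel = (1/2.03 − 1/2.04)/(4πk) = 0.002415/(4π·43.1) = 4.458×10^-6 K/W
  R_fibreglass batt = (1/2.04 − 1/2.58)/(4πk) = 0.1026/(4π·0.0318) = 0.2567 K/W
  R_aerogel blanket = (1/2.58 − 1/2.83)/(4πk) = 0.03424/(4π·0.0171) = 0.1593 K/W
  R_conv,out = 1/(4πr²h) = 1/(4π·2.83²·5.77) = 0.001722 K/W
ΣR = 4.458×10^-6 + 0.2567 + 0.1593 + 0.001722 = 0.4177 K/W
Q = ΔT/ΣR = (316.6 K − 290.2 K)/0.4177 = 63.20 W
From the inner boundary to the fibreglass batt/aerogel blanket interface, ΣR_partial = 0.2567 K/W.
T_interface = T_in − Q·ΣR_partial = 316.6 K − (63.20)(0.2567) = 300.4 K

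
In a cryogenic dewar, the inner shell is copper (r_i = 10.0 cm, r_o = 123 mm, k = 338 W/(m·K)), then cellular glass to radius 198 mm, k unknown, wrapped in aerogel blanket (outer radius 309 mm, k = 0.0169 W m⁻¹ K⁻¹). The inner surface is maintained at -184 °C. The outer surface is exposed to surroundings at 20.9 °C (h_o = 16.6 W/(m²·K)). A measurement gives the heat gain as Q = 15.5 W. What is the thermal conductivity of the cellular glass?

ΣR = ΔT/Q = |-184 − 20.9|/15.5 = 13.22 K/W
Known resistances:
  R_copper = (1/0.100 − 1/0.123)/(4πk) = 1.870/(4π·338) = 4.402×10^-4 K/W
  R_aerogel blanket = (1/0.198 − 1/0.309)/(4πk) = 1.814/(4π·0.0169) = 8.543 K/W
  R_conv,out = 1/(4πr²h) = 1/(4π·0.309²·16.6) = 0.05021 K/W
R_cellular glass = ΣR − ΣR_known = 13.22 − 8.594 = 4.626 K/W
(1/r₁−1/r₂)/(4πk) = 4.626 ⇒ k = 3.080/(4π·4.626) = 0.0530 W/m·K

k = 0.0530 W/m·K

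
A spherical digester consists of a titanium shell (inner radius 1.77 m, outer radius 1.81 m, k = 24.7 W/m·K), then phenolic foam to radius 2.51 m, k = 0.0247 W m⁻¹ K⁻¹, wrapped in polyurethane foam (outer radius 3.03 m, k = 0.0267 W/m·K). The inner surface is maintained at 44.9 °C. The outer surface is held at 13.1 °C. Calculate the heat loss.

Series thermal resistances, inner to outer:
  R_titanium = (1/1.77 − 1/1.81)/(4πk) = 0.01249/(4π·24.7) = 4.023×10^-5 K/W
  R_phenolic foam = (1/1.81 − 1/2.51)/(4πk) = 0.1541/(4π·0.0247) = 0.4964 K/W
  R_polyurethane foam = (1/2.51 − 1/3.03)/(4πk) = 0.06837/(4π·0.0267) = 0.2038 K/W
ΣR = 4.023×10^-5 + 0.4964 + 0.2038 = 0.7002 K/W
Q = ΔT/ΣR = (44.9 °C − 13.1 °C)/0.7002 = 45.4 W

Q = 45.4 W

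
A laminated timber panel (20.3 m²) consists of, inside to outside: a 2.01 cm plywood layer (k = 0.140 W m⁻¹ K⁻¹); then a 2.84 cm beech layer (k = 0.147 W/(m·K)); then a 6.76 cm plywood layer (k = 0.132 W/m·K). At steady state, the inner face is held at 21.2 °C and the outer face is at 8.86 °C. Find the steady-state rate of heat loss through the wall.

Series thermal resistances, inner to outer:
  R_plywood = L/(kA) = 0.0201/(0.140·20.3) = 0.007072 K/W
  R_beech = L/(kA) = 0.0284/(0.147·20.3) = 0.009517 K/W
  R_plywood = L/(kA) = 0.0676/(0.132·20.3) = 0.02523 K/W
ΣR = 0.007072 + 0.009517 + 0.02523 = 0.04182 K/W
Q = ΔT/ΣR = (21.2 °C − 8.86 °C)/0.04182 = 295 W

Q = 295 W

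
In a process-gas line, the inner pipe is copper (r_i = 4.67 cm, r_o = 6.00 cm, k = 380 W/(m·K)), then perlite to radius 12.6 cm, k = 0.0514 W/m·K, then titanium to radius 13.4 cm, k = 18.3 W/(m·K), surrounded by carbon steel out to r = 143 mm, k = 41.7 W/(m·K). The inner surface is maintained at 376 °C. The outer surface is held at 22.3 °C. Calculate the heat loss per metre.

Resistance network (inner→outer):
  R'_copper = ln(0.0600/0.0467)/(2πk) = 0.2506/(2π·380) = 1.050×10^-4 m·K/W
  R'_perlite = ln(0.126/0.0600)/(2πk) = 0.7419/(2π·0.0514) = 2.297 m·K/W
  R'_titanium = ln(0.134/0.126)/(2πk) = 0.06156/(2π·18.3) = 5.354×10^-4 m·K/W
  R'_carbon steel = ln(0.143/0.134)/(2πk) = 0.06500/(2π·41.7) = 2.481×10^-4 m·K/W
ΣR = 1.050×10^-4 + 2.297 + 5.354×10^-4 + 2.481×10^-4 = 2.298 m·K/W
Q' = ΔT/ΣR = (376 °C − 22.3 °C)/2.298 = 154 W/m

Q' = 154 W/m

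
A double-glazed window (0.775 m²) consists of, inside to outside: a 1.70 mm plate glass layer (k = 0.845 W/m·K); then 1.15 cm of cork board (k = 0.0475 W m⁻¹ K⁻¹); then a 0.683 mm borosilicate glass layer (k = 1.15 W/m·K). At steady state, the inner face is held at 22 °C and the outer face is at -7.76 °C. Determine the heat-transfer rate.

Q = 94.2 W

Resistance network (inner→outer):
  R_plate glass = L/(kA) = 0.00170/(0.845·0.775) = 0.002596 K/W
  R_cork board = L/(kA) = 0.0115/(0.0475·0.775) = 0.3124 K/W
  R_borosilicate glass = L/(kA) = 6.83×10^-4/(1.15·0.775) = 7.663×10^-4 K/W
ΣR = 0.002596 + 0.3124 + 7.663×10^-4 = 0.3158 K/W
Q = ΔT/ΣR = (22 °C − -7.76 °C)/0.3158 = 94.2 W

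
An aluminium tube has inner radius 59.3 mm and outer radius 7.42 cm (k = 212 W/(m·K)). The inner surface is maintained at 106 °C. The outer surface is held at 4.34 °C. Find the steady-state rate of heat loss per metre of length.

Q' = 2πk·ΔT/ln(r₂/r₁) = 2π × 212 × 101.66 / ln(0.0742/0.0593) = 6.04×10^5 W/m

Q' = 604 kW/m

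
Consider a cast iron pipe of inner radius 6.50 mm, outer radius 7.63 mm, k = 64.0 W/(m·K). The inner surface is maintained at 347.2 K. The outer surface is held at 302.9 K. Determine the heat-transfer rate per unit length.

Q' = 111 kW/m

Q' = 2πk·ΔT/ln(r₂/r₁) = 2π × 64.0 × 44.3 / ln(0.00763/0.00650) = 1.11×10^5 W/m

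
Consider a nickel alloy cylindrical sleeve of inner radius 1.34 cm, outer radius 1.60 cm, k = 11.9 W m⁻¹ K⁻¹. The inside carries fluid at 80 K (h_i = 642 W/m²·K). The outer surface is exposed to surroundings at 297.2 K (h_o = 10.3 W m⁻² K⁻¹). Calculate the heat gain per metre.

Treat each layer as a resistance in series:
  R'_conv,in = 1/(2πr h) = 1/(2π·0.0134·642) = 0.01850 m·K/W
  R'_nickel alloy = ln(0.0160/0.0134)/(2πk) = 0.1773/(2π·11.9) = 0.002372 m·K/W
  R'_conv,out = 1/(2πr h) = 1/(2π·0.0160·10.3) = 0.9657 m·K/W
ΣR = 0.01850 + 0.002372 + 0.9657 = 0.9866 m·K/W
Q' = ΔT/ΣR = (80 K − 297.2 K)/0.9866 = -220 W/m
(Negative Q' ⇒ heat flows inward; heat gain = 220 W/m.)

Q' = 220 W/m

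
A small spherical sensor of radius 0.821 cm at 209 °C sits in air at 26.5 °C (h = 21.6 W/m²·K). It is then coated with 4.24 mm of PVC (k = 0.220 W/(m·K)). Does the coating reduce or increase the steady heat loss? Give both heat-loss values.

increases: 3.34 → 4.71 W

Critical radius for a sphere: r_cr = 2k/h = 0.0204 m = 2.04 cm.
Outer radius after coating: r₂ = 0.00821 + 0.00424 = 0.01245 m.
Since r₁ < r_cr and r₂ ≤ r_cr, the coating moves toward the maximum at r_cr — heat loss rises.
Bare: R = 1/(4πr₁²h) = 54.66 K/W; Q = 182.5/54.66 = 3.34 W.
Coated: R = R_cond + R_conv = 38.77 K/W; Q = 182.5/38.77 = 4.71 W.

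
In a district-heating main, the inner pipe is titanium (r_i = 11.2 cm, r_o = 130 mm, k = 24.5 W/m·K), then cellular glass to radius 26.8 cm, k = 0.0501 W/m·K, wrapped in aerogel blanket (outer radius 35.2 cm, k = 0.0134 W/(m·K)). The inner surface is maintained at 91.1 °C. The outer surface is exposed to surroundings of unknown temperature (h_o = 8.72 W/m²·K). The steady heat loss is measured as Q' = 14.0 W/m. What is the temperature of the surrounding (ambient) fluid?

Series resistances:
  R'_titanium = ln(0.130/0.112)/(2πk) = 0.1490/(2π·24.5) = 9.682×10^-4 m·K/W
  R'_cellular glass = ln(0.268/0.130)/(2πk) = 0.7235/(2π·0.0501) = 2.298 m·K/W
  R'_aerogel blanket = ln(0.352/0.268)/(2πk) = 0.2726/(2π·0.0134) = 3.238 m·K/W
  R'_conv,out = 1/(2πr h) = 1/(2π·0.352·8.72) = 0.05185 m·K/W
ΣR = 5.589 m·K/W
ΔT = Q'·ΣR = 14.0 × 5.589 = 78.25 K
Heat flows outward, so T_out = T_in − ΔT = 91.1 − 78.25 = 12.8 °C

T_out = 12.8 °C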